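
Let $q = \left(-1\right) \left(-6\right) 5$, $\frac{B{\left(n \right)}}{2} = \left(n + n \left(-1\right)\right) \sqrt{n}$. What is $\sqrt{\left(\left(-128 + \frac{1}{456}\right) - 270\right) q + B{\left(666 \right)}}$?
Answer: $\frac{i \sqrt{17241265}}{38} \approx 109.27 i$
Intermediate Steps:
$B{\left(n \right)} = 0$ ($B{\left(n \right)} = 2 \left(n + n \left(-1\right)\right) \sqrt{n} = 2 \left(n - n\right) \sqrt{n} = 2 \cdot 0 \sqrt{n} = 2 \cdot 0 = 0$)
$q = 30$ ($q = 6 \cdot 5 = 30$)
$\sqrt{\left(\left(-128 + \frac{1}{456}\right) - 270\right) q + B{\left(666 \right)}} = \sqrt{\left(\left(-128 + \frac{1}{456}\right) - 270\right) 30 + 0} = \sqrt{\left(- \frac{58367}{456} - 270\right) 30 + 0} = \sqrt{\left(- \frac{181487}{456}\right) 30 + 0} = \sqrt{- \frac{907435}{76} + 0} = \sqrt{- \frac{907435}{76}} = \frac{i \sqrt{17241265}}{38}$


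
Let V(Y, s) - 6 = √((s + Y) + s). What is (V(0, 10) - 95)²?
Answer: 7941 - 356*√5 ≈ 7145.0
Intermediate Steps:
V(Y, s) = 6 + √(Y + 2*s) (V(Y, s) = 6 + √((s + Y) + s) = 6 + √((Y + s) + s) = 6 + √(Y + 2*s))
(V(0, 10) - 95)² = ((6 + √(0 + 2*10)) - 95)² = ((6 + √(0 + 20)) - 95)² = ((6 + √20) - 95)² = ((6 + 2*√5) - 95)² = (-89 + 2*√5)²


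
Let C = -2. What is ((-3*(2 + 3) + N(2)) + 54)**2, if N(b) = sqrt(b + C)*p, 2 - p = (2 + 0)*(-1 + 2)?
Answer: 1521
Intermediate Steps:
p = 0 (p = 2 - (2 + 0)*(-1 + 2) = 2 - 2 = 0)
N(b) = 0 (N(b) = sqrt(b - 2)*0 = sqrt(-2 + b)*0 = 0)
((-3*(2 + 3) + N(2)) + 54)**2 = ((-3*(2 + 3) + 0) + 54)**2 = ((-3*5 + 0) + 54)**2 = ((-15 + 0) + 54)**2 = (-15 + 54)**2 = 39**2 = 1521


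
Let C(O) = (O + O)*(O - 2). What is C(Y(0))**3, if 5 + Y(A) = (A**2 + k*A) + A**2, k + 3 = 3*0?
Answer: 343000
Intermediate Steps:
k = -3 (k = -3 + 3*0 = -3 + 0 = -3)
Y(A) = -5 - 3*A + 2*A**2 (Y(A) = -5 + ((A**2 - 3*A) + A**2) = -5 + (-3*A + 2*A**2) = -5 - 3*A + 2*A**2)
C(O) = 2*O*(-2 + O) (C(O) = (2*O)*(-2 + O) = 2*O*(-2 + O))
C(Y(0))**3 = (2*(-5 - 3*0 + 2*0**2)*(-2 + (-5 - 3*0 + 2*0**2)))**3 = (2*(-5 + 0 + 2*0)*(-2 + (-5 + 0 + 2*0)))**3 = (2*(-5 + 0 + 0)*(-2 + (-5 + 0 + 0)))**3 = (2*(-5)*(-2 - 5))**3 = (2*(-5)*(-7))**3 = 70**3 = 343000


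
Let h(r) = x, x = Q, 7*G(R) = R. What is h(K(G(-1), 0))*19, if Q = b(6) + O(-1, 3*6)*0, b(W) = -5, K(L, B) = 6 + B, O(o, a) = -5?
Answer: -95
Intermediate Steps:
G(R) = R/7
Q = -5 (Q = -5 - 5*0 = -5 + 0 = -5)
x = -5
h(r) = -5
h(K(G(-1), 0))*19 = -5*19 = -95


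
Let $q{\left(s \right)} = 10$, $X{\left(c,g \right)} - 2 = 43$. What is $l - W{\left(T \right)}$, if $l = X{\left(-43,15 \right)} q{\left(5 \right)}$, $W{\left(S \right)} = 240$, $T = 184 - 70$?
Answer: $210$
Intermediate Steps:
$T = 114$
$X{\left(c,g \right)} = 45$ ($X{\left(c,g \right)} = 2 + 43 = 45$)
$l = 450$ ($l = 45 \cdot 10 = 450$)
$l - W{\left(T \right)} = 450 - 240 = 210$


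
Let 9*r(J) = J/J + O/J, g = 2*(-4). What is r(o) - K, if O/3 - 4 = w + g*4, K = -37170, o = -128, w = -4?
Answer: 1338127/36 ≈ 37170.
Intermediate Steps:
g = -8
O = -96 (O = 12 + 3*(-4 - 8*4) = 12 + 3*(-4 - 32) = 12 + 3*(-36) = 12 - 108 = -96)
r(J) = 1/9 - 32/(3*J) (r(J) = (J/J - 96/J)/9 = (1 - 96/J)/9 = 1/9 - 32/(3*J))
r(o) - K = (1/9)*(-96 - 128)/(-128) - 1*(-37170) = (1/9)*(-1/128)*(-224) + 37170 = 7/36 + 37170 = 1338127/36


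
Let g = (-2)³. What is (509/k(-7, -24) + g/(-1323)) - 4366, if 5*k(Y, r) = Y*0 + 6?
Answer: -10430075/2646 ≈ -3941.8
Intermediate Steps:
k(Y, r) = 6/5 (k(Y, r) = (Y*0 + 6)/5 = (0 + 6)/5 = (⅕)*6 = 6/5)
g = -8
(509/k(-7, -24) + g/(-1323)) - 4366 = (509/(6/5) - 8/(-1323)) - 4366 = (509*(⅚) - 8*(-1/1323)) - 4366 = (2545/6 + 8/1323) - 4366 = 1122361/2646 - 4366 = -10430075/2646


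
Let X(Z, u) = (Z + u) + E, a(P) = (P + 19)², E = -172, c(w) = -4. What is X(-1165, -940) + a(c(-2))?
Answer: -2052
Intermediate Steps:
a(P) = (19 + P)²
X(Z, u) = -172 + Z + u (X(Z, u) = (Z + u) - 172 = -172 + Z + u)
X(-1165, -940) + a(c(-2)) = (-172 - 1165 - 940) + (19 - 4)² = -2277 + 15² = -2277 + 225 = -2052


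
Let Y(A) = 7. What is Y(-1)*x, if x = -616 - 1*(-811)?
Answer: 1365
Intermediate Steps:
x = 195 (x = -616 + 811 = 195)
Y(-1)*x = 7*195 = 1365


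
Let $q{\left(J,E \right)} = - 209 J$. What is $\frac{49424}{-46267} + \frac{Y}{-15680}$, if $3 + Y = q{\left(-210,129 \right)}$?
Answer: $- \frac{2805488149}{725466560} \approx -3.8671$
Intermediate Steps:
$Y = 43887$ ($Y = -3 - -43890 = -3 + 43890 = 43887$)
$\frac{49424}{-46267} + \frac{Y}{-15680} = \frac{49424}{-46267} + \frac{43887}{-15680} = 49424 \left(- \frac{1}{46267}\right) + 43887 \left(- \frac{1}{15680}\right) = - \frac{49424}{46267} - \frac{43887}{15680} = - \frac{2805488149}{725466560}$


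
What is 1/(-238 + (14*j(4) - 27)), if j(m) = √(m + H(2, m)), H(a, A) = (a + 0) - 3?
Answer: -265/69637 - 14*√3/69637 ≈ -0.0041537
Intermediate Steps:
H(a, A) = -3 + a (H(a, A) = a - 3 = -3 + a)
j(m) = √(-1 + m) (j(m) = √(m + (-3 + 2)) = √(m - 1) = √(-1 + m))
1/(-238 + (14*j(4) - 27)) = 1/(-238 + (14*√(-1 + 4) - 27)) = 1/(-238 + (14*√3 - 27)) = 1/(-238 + (-27 + 14*√3)) = 1/(-265 + 14*√3)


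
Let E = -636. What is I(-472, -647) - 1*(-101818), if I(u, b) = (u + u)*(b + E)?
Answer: 1312970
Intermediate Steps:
I(u, b) = 2*u*(-636 + b) (I(u, b) = (u + u)*(b - 636) = (2*u)*(-636 + b) = 2*u*(-636 + b))
I(-472, -647) - 1*(-101818) = 2*(-472)*(-636 - 647) - 1*(-101818) = 2*(-472)*(-1283) + 101818 = 1211152 + 101818 = 1312970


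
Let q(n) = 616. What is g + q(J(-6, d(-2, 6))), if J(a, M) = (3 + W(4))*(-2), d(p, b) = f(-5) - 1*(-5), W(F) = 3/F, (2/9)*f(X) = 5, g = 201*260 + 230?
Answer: 53106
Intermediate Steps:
g = 52490 (g = 52260 + 230 = 52490)
f(X) = 45/2 (f(X) = (9/2)*5 = 45/2)
d(p, b) = 55/2 (d(p, b) = 45/2 - 1*(-5) = 45/2 + 5 = 55/2)
J(a, M) = -15/2 (J(a, M) = (3 + 3/4)*(-2) = (3 + 3*(¼))*(-2) = (3 + ¾)*(-2) = (15/4)*(-2) = -15/2)
g + q(J(-6, d(-2, 6))) = 52490 + 616 = 53106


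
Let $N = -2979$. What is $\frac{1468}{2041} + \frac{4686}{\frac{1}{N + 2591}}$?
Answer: $- \frac{3710879420}{2041} \approx -1.8182 \cdot 10^{6}$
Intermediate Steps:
$\frac{1468}{2041} + \frac{4686}{\frac{1}{N + 2591}} = \frac{1468}{2041} + \frac{4686}{\frac{1}{-2979 + 2591}} = 1468 \cdot \frac{1}{2041} + \frac{4686}{\frac{1}{-388}} = \frac{1468}{2041} + \frac{4686}{- \frac{1}{388}} = \frac{1468}{2041} + 4686 \left(-388\right) = \frac{1468}{2041} - 1818168 = - \frac{3710879420}{2041}$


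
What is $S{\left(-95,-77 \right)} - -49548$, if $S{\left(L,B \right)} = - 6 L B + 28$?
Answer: $5686$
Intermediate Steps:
$S{\left(L,B \right)} = 28 - 6 B L$ ($S{\left(L,B \right)} = - 6 B L + 28 = 28 - 6 B L$)
$S{\left(-95,-77 \right)} - -49548 = \left(28 - \left(-462\right) \left(-95\right)\right) - -49548 = \left(28 - 43890\right) + 49548 = -43862 + 49548 = 5686$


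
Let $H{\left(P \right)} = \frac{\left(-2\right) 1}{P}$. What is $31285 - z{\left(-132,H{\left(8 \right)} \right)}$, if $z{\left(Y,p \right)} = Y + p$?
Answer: $\frac{125669}{4} \approx 31417.0$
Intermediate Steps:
$H{\left(P \right)} = - \frac{2}{P}$
$31285 - z{\left(-132,H{\left(8 \right)} \right)} = 31285 - \left(-132 - \frac{2}{8}\right) = 31285 - \left(-132 - \frac{1}{4}\right) = 31285 - - \frac{529}{4} = 31285 + \frac{529}{4} = \frac{125669}{4}$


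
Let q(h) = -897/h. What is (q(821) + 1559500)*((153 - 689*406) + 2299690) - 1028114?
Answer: 2586442891976133/821 ≈ 3.1504e+12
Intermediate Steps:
(q(821) + 1559500)*((153 - 689*406) + 2299690) - 1028114 = (-897/821 + 1559500)*((153 - 689*406) + 2299690) - 1028114 = (-897*1/821 + 1559500)*((153 - 279734) + 2299690) - 1028114 = (-897/821 + 1559500)*(-279581 + 2299690) - 1028114 = (1280348603/821)*2020109 - 1028114 = 2586443736057727/821 - 1028114 = 2586442891976133/821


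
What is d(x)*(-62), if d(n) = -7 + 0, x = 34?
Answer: 434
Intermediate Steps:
d(n) = -7
d(x)*(-62) = -7*(-62) = 434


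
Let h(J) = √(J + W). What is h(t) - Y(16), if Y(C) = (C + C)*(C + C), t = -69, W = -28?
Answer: -1024 + I*√97 ≈ -1024.0 + 9.8489*I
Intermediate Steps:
Y(C) = 4*C² (Y(C) = (2*C)*(2*C) = 4*C²)
h(J) = √(-28 + J) (h(J) = √(J - 28) = √(-28 + J))
h(t) - Y(16) = √(-28 - 69) - 4*16² = √(-97) - 4*256 = I*√97 - 1*1024 = I*√97 - 1024 = -1024 + I*√97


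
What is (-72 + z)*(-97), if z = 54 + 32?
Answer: -1358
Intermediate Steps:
z = 86
(-72 + z)*(-97) = (-72 + 86)*(-97) = 14*(-97) = -1358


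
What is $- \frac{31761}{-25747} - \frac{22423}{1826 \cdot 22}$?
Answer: $\frac{698577911}{1034308484} \approx 0.67541$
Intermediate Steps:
$- \frac{31761}{-25747} - \frac{22423}{1826 \cdot 22} = \left(-31761\right) \left(- \frac{1}{25747}\right) - \frac{22423}{40172} = \frac{31761}{25747} - \frac{22423}{40172} = \frac{698577911}{1034308484}$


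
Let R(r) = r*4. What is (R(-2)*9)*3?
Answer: -216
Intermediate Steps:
R(r) = 4*r
(R(-2)*9)*3 = ((4*(-2))*9)*3 = -8*9*3 = -72*3 = -216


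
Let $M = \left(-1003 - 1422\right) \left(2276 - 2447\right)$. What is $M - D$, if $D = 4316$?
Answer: $410359$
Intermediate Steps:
$M = 414675$ ($M = \left(-2425\right) \left(-171\right) = 414675$)
$M - D = 414675 - 4316 = 410359$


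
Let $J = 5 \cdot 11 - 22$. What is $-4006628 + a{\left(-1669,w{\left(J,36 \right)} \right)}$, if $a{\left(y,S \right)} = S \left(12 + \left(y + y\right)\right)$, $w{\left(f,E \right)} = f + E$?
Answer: $-4236122$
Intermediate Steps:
$J = 33$ ($J = 55 - 22 = 33$)
$w{\left(f,E \right)} = E + f$
$a{\left(y,S \right)} = S \left(12 + 2 y\right)$
$-4006628 + a{\left(-1669,w{\left(J,36 \right)} \right)} = -4006628 + 2 \left(36 + 33\right) \left(6 - 1669\right) = -4006628 + 2 \cdot 69 \left(-1663\right) = -4006628 - 229494 = -4236122$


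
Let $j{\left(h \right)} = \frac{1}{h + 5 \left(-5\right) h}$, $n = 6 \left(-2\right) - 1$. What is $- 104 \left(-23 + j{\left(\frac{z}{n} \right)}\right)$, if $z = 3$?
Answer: $\frac{21359}{9} \approx 2373.2$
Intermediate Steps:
$n = -13$ ($n = -12 - 1 = -13$)
$j{\left(h \right)} = - \frac{1}{24 h}$ ($j{\left(h \right)} = \frac{1}{h - 25 h} = \frac{1}{\left(-24\right) h} = - \frac{1}{24 h}$)
$- 104 \left(-23 + j{\left(\frac{z}{n} \right)}\right) = - 104 \left(-23 - \frac{1}{24 \frac{3}{-13}}\right) = - 104 \left(-23 - \frac{1}{24 \cdot 3 \left(- \frac{1}{13}\right)}\right) = - 104 \left(-23 - \frac{1}{24 \left(- \frac{3}{13}\right)}\right) = - 104 \left(-23 - - \frac{13}{72}\right) = - 104 \left(-23 + \frac{13}{72}\right) = \left(-104\right) \left(- \frac{1643}{72}\right) = \frac{21359}{9}$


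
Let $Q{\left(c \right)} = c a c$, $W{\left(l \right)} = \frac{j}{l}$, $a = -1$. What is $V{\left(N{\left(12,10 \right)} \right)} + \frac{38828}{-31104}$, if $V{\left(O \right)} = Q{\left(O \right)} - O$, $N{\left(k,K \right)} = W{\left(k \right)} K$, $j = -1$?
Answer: $- \frac{8627}{7776} \approx -1.1094$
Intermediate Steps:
$W{\left(l \right)} = - \frac{1}{l}$
$Q{\left(c \right)} = - c^{2}$ ($Q{\left(c \right)} = c \left(-1\right) c = - c c = - c^{2}$)
$N{\left(k,K \right)} = - \frac{K}{k}$ ($N{\left(k,K \right)} = - \frac{1}{k} K = - \frac{K}{k}$)
$V{\left(O \right)} = - O - O^{2}$ ($V{\left(O \right)} = - O^{2} - O = - O - O^{2}$)
$V{\left(N{\left(12,10 \right)} \right)} + \frac{38828}{-31104} = \left(-1\right) 10 \cdot \frac{1}{12} \left(-1 - \left(-1\right) 10 \cdot \frac{1}{12}\right) + \frac{38828}{-31104} = \left(-1\right) 10 \cdot \frac{1}{12} \left(-1 - \left(-1\right) 10 \cdot \frac{1}{12}\right) + 38828 \left(- \frac{1}{31104}\right) = - \frac{5 \left(-1 - - \frac{5}{6}\right)}{6} - \frac{9707}{7776} = - \frac{5 \left(-1 + \frac{5}{6}\right)}{6} - \frac{9707}{7776} = \left(- \frac{5}{6}\right) \left(- \frac{1}{6}\right) - \frac{9707}{7776} = \frac{5}{36} - \frac{9707}{7776} = - \frac{8627}{7776}$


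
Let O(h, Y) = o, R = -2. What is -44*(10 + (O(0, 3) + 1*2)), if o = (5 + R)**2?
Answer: -924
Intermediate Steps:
o = 9 (o = (5 - 2)**2 = 3**2 = 9)
O(h, Y) = 9
-44*(10 + (O(0, 3) + 1*2)) = -44*(10 + (9 + 1*2)) = -44*(10 + (9 + 2)) = -44*(10 + 11) = -44*21 = -924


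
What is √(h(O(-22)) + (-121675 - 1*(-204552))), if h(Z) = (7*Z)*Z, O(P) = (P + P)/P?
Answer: √82905 ≈ 287.93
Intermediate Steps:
O(P) = 2 (O(P) = (2*P)/P = 2)
h(Z) = 7*Z²
√(h(O(-22)) + (-121675 - 1*(-204552))) = √(7*2² + (-121675 - 1*(-204552))) = √(7*4 + (-121675 + 204552)) = √(28 + 82877) = √82905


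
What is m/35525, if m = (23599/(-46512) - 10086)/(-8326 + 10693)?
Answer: -469143631/3911085939600 ≈ -0.00011995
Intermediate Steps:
m = -469143631/110093904 (m = (23599*(-1/46512) - 10086)/2367 = (-23599/46512 - 10086)*(1/2367) = -469143631/46512*1/2367 = -469143631/110093904 ≈ -4.2613)
m/35525 = -469143631/110093904/35525 = -469143631/110093904*1/35525 = -469143631/3911085939600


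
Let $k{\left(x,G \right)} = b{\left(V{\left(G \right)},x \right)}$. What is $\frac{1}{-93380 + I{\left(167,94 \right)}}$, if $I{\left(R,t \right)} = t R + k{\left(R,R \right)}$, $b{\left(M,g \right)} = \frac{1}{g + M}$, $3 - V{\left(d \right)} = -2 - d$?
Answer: $- \frac{339}{26334197} \approx -1.2873 \cdot 10^{-5}$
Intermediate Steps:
$V{\left(d \right)} = 5 + d$ ($V{\left(d \right)} = 3 - \left(-2 - d\right) = 3 + \left(2 + d\right) = 5 + d$)
$b{\left(M,g \right)} = \frac{1}{M + g}$
$k{\left(x,G \right)} = \frac{1}{5 + G + x}$ ($k{\left(x,G \right)} = \frac{1}{\left(5 + G\right) + x} = \frac{1}{5 + G + x}$)
$I{\left(R,t \right)} = \frac{1}{5 + 2 R} + R t$ ($I{\left(R,t \right)} = t R + \frac{1}{5 + R + R} = R t + \frac{1}{5 + 2 R} = \frac{1}{5 + 2 R} + R t$)
$\frac{1}{-93380 + I{\left(167,94 \right)}} = \frac{1}{-93380 + \frac{1 + 167 \cdot 94 \left(5 + 2 \cdot 167\right)}{5 + 2 \cdot 167}} = \frac{1}{-93380 + \frac{1 + 167 \cdot 94 \left(5 + 334\right)}{5 + 334}} = \frac{1}{-93380 + \frac{1 + 167 \cdot 94 \cdot 339}{339}} = \frac{1}{-93380 + \frac{1 + 5321622}{339}} = \frac{1}{-93380 + \frac{1}{339} \cdot 5321623} = \frac{1}{-93380 + \frac{5321623}{339}} = \frac{1}{- \frac{26334197}{339}} = - \frac{339}{26334197}$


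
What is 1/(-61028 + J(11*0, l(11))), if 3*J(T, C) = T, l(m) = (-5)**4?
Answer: -1/61028 ≈ -1.6386e-5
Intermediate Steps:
l(m) = 625
J(T, C) = T/3
1/(-61028 + J(11*0, l(11))) = 1/(-61028 + (11*0)/3) = 1/(-61028 + (1/3)*0) = 1/(-61028 + 0) = 1/(-61028) = -1/61028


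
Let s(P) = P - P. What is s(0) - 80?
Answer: -80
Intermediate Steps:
s(P) = 0
s(0) - 80 = 0 - 80 = -80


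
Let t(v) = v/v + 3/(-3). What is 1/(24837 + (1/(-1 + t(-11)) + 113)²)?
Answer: 1/37381 ≈ 2.6752e-5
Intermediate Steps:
t(v) = 0 (t(v) = 1 + 3*(-⅓) = 1 - 1 = 0)
1/(24837 + (1/(-1 + t(-11)) + 113)²) = 1/(24837 + (1/(-1 + 0) + 113)²) = 1/(24837 + (1/(-1) + 113)²) = 1/(24837 + (-1 + 113)²) = 1/(24837 + 112²) = 1/(24837 + 12544) = 1/37381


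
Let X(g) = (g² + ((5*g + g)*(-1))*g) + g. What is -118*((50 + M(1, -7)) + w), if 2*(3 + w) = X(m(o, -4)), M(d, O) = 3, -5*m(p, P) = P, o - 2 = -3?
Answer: -28792/5 ≈ -5758.4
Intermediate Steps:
o = -1 (o = 2 - 3 = -1)
m(p, P) = -P/5
X(g) = g - 5*g² (X(g) = (g² + ((6*g)*(-1))*g) + g = (g² + (-6*g)*g) + g = (g² - 6*g²) + g = -5*g² + g = g - 5*g²)
w = -21/5 (w = -3 + ((-⅕*(-4))*(1 - (-1)*(-4)))/2 = -3 + (4*(1 - 5*⅘)/5)/2 = -3 + (4*(1 - 4)/5)/2 = -3 + ((⅘)*(-3))/2 = -3 + (½)*(-12/5) = -3 - 6/5 = -21/5 ≈ -4.2000)
-118*((50 + M(1, -7)) + w) = -118*((50 + 3) - 21/5) = -118*(53 - 21/5) = -118*244/5 = -28792/5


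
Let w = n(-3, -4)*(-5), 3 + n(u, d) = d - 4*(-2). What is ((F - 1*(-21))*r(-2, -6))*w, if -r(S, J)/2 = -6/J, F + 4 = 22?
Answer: 390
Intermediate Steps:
F = 18 (F = -4 + 22 = 18)
r(S, J) = 12/J (r(S, J) = -(-12)/J = 12/J)
n(u, d) = 5 + d (n(u, d) = -3 + (d - 4*(-2)) = -3 + (d + 8) = -3 + (8 + d) = 5 + d)
w = -5 (w = (5 - 4)*(-5) = 1*(-5) = -5)
((F - 1*(-21))*r(-2, -6))*w = ((18 - 1*(-21))*(12/(-6)))*(-5) = ((18 + 21)*(12*(-⅙)))*(-5) = (39*(-2))*(-5) = -78*(-5) = 390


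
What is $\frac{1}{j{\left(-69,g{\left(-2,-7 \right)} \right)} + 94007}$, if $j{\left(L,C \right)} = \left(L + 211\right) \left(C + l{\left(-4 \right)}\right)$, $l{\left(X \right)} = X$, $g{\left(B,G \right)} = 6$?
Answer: $\frac{1}{94291} \approx 1.0605 \cdot 10^{-5}$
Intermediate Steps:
$j{\left(L,C \right)} = \left(-4 + C\right) \left(211 + L\right)$ ($j{\left(L,C \right)} = \left(L + 211\right) \left(C - 4\right) = \left(211 + L\right) \left(-4 + C\right) = \left(-4 + C\right) \left(211 + L\right)$)
$\frac{1}{j{\left(-69,g{\left(-2,-7 \right)} \right)} + 94007} = \frac{1}{\left(-844 - -276 + 211 \cdot 6 + 6 \left(-69\right)\right) + 94007} = \frac{1}{\left(-844 + 276 + 1266 - 414\right) + 94007} = \frac{1}{284 + 94007} = \frac{1}{94291}$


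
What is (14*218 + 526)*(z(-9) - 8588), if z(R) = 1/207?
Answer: -6360664270/207 ≈ -3.0728e+7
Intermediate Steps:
z(R) = 1/207
(14*218 + 526)*(z(-9) - 8588) = (14*218 + 526)*(1/207 - 8588) = (3052 + 526)*(-1777715/207) = 3578*(-1777715/207) = -6360664270/207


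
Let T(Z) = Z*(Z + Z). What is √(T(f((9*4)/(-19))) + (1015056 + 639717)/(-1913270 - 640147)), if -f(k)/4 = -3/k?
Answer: √6405168145141/283713 ≈ 8.9204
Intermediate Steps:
f(k) = 12/k (f(k) = -(-12)/k = 12/k)
T(Z) = 2*Z² (T(Z) = Z*(2*Z) = 2*Z²)
√(T(f((9*4)/(-19))) + (1015056 + 639717)/(-1913270 - 640147)) = √(2*(12/(((9*4)/(-19))))² + (1015056 + 639717)/(-1913270 - 640147)) = √(2*(12/((36*(-1/19))))² + 1654773/(-2553417)) = √(2*(12/(-36/19))² + 1654773*(-1/2553417)) = √(2*(12*(-19/36))² - 551591/851139) = √(2*(-19/3)² - 551591/851139) = √(2*(361/9) - 551591/851139) = √(722/9 - 551591/851139) = √(67728671/851139) = √6405168145141/283713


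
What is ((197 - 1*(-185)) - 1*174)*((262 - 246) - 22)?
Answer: -1248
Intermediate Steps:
((197 - 1*(-185)) - 1*174)*((262 - 246) - 22) = ((197 + 185) - 174)*(16 - 22) = (382 - 174)*(-6) = 208*(-6) = -1248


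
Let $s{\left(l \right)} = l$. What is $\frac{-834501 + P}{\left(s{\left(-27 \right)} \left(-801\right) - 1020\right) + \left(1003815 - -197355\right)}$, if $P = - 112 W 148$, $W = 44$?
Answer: $- \frac{1563845}{1221777} \approx -1.28$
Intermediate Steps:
$P = -729344$ ($P = \left(-112\right) 44 \cdot 148 = \left(-4928\right) 148 = -729344$)
$\frac{-834501 + P}{\left(s{\left(-27 \right)} \left(-801\right) - 1020\right) + \left(1003815 - -197355\right)} = \frac{-834501 - 729344}{\left(\left(-27\right) \left(-801\right) - 1020\right) + \left(1003815 - -197355\right)} = - \frac{1563845}{\left(21627 - 1020\right) + \left(1003815 + 197355\right)} = - \frac{1563845}{20607 + 1201170} = - \frac{1563845}{1221777}$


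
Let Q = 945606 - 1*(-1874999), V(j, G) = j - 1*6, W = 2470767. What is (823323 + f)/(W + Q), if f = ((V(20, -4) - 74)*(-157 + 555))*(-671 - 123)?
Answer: 19784043/5291372 ≈ 3.7389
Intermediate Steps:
V(j, G) = -6 + j (V(j, G) = j - 6 = -6 + j)
Q = 2820605 (Q = 945606 + 1874999 = 2820605)
f = 18960720 (f = (((-6 + 20) - 74)*(-157 + 555))*(-671 - 123) = ((14 - 74)*398)*(-794) = -60*398*(-794) = -23880*(-794) = 18960720)
(823323 + f)/(W + Q) = (823323 + 18960720)/(2470767 + 2820605) = 19784043/5291372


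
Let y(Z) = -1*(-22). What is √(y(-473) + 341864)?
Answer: √341886 ≈ 584.71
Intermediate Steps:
y(Z) = 22
√(y(-473) + 341864) = √(22 + 341864) = √341886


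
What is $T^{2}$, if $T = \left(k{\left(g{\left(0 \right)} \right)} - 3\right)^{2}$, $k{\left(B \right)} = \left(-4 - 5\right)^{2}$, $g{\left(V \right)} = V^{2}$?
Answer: $37015056$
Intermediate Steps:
$k{\left(B \right)} = 81$ ($k{\left(B \right)} = \left(-9\right)^{2} = 81$)
$T = 6084$ ($T = \left(81 - 3\right)^{2} = 78^{2} = 6084$)
$T^{2} = 6084^{2} = 37015056$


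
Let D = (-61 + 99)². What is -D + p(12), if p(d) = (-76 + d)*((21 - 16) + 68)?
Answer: -6116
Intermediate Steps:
D = 1444 (D = 38² = 1444)
p(d) = -5548 + 73*d (p(d) = (-76 + d)*(5 + 68) = (-76 + d)*73 = -5548 + 73*d)
-D + p(12) = -1*1444 + (-5548 + 73*12) = -1444 + (-5548 + 876) = -1444 - 4672 = -6116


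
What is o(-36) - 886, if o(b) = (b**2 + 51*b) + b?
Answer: -1462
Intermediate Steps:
o(b) = b**2 + 52*b
o(-36) - 886 = -36*(52 - 36) - 886 = -36*16 - 886 = -576 - 886 = -1462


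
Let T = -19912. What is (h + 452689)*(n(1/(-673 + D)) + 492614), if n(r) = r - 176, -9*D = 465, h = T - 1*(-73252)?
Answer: 541734512000061/2174 ≈ 2.4919e+11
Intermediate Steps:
h = 53340 (h = -19912 - 1*(-73252) = -19912 + 73252 = 53340)
D = -155/3 (D = -⅑*465 = -155/3 ≈ -51.667)
n(r) = -176 + r
(h + 452689)*(n(1/(-673 + D)) + 492614) = (53340 + 452689)*((-176 + 1/(-673 - 155/3)) + 492614) = 506029*((-176 + 1/(-2174/3)) + 492614) = 506029*((-176 - 3/2174) + 492614) = 506029*(-382627/2174 + 492614) = 506029*(1070560209/2174) = 541734512000061/2174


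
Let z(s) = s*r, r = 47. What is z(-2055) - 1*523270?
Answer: -619855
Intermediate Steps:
z(s) = 47*s (z(s) = s*47 = 47*s)
z(-2055) - 1*523270 = 47*(-2055) - 1*523270 = -96585 - 523270 = -619855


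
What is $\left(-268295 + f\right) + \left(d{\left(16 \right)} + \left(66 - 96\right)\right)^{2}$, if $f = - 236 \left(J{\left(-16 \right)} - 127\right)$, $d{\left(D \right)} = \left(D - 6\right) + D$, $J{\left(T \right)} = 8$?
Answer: $-240195$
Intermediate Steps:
$d{\left(D \right)} = -6 + 2 D$ ($d{\left(D \right)} = \left(D - 6\right) + D = \left(-6 + D\right) + D = -6 + 2 D$)
$f = 28084$ ($f = - 236 \left(8 - 127\right) = \left(-236\right) \left(-119\right) = 28084$)
$\left(-268295 + f\right) + \left(d{\left(16 \right)} + \left(66 - 96\right)\right)^{2} = \left(-268295 + 28084\right) + \left(\left(-6 + 2 \cdot 16\right) + \left(66 - 96\right)\right)^{2} = -240211 + \left(\left(-6 + 32\right) - 30\right)^{2} = -240211 + \left(26 - 30\right)^{2} = -240211 + \left(-4\right)^{2} = -240211 + 16 = -240195$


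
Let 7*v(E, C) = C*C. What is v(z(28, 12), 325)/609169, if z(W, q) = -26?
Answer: 105625/4264183 ≈ 0.024770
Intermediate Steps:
v(E, C) = C²/7 (v(E, C) = (C*C)/7 = C²/7)
v(z(28, 12), 325)/609169 = ((⅐)*325²)/609169 = ((⅐)*105625)*(1/609169) = (105625/7)*(1/609169) = 105625/4264183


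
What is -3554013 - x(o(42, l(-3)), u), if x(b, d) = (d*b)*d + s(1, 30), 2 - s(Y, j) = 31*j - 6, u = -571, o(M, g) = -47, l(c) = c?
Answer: 11770836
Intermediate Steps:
s(Y, j) = 8 - 31*j (s(Y, j) = 2 - (31*j - 6) = 2 - (-6 + 31*j) = 2 + (6 - 31*j) = 8 - 31*j)
x(b, d) = -922 + b*d² (x(b, d) = (d*b)*d + (8 - 31*30) = (b*d)*d + (8 - 930) = b*d² - 922 = -922 + b*d²)
-3554013 - x(o(42, l(-3)), u) = -3554013 - (-922 - 47*(-571)²) = -3554013 - (-922 - 47*326041) = -3554013 - (-922 - 15323927) = -3554013 - 1*(-15324849) = -3554013 + 15324849 = 11770836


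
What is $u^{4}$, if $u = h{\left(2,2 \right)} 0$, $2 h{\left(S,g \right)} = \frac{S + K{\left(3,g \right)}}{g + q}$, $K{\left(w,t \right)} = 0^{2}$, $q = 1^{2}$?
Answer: $0$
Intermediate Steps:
$q = 1$
$K{\left(w,t \right)} = 0$
$h{\left(S,g \right)} = \frac{S}{2 \left(1 + g\right)}$ ($h{\left(S,g \right)} = \frac{\left(S + 0\right) \frac{1}{g + 1}}{2} = \frac{S \frac{1}{1 + g}}{2} = \frac{S}{2 \left(1 + g\right)}$)
$u = 0$ ($u = \frac{1}{2} \cdot 2 \frac{1}{1 + 2} \cdot 0 = \frac{1}{2} \cdot 2 \cdot \frac{1}{3} \cdot 0 = \frac{1}{3} \cdot 0 = 0$)
$u^{4} = 0^{4} = 0$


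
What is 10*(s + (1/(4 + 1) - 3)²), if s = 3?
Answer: 542/5 ≈ 108.40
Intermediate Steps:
10*(s + (1/(4 + 1) - 3)²) = 10*(3 + (1/(4 + 1) - 3)²) = 10*(3 + (1/5 - 3)²) = 10*(3 + (⅕ - 3)²) = 10*(3 + (-14/5)²) = 10*(3 + 196/25) = 10*(271/25) = 542/5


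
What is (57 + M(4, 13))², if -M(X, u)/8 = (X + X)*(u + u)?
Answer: 2582449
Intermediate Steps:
M(X, u) = -32*X*u (M(X, u) = -8*(X + X)*(u + u) = -8*2*X*2*u = -32*X*u)
(57 + M(4, 13))² = (57 - 32*4*13)² = (57 - 1664)² = (-1607)² = 2582449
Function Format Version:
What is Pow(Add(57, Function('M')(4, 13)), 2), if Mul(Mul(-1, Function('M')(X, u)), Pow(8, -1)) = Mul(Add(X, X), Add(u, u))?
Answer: 2582449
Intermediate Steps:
Function('M')(X, u) = Mul(-32, X, u) (Function('M')(X, u) = Mul(-8, Mul(Add(X, X), Add(u, u))) = Mul(-8, Mul(Mul(2, X), Mul(2, u))) = Mul(-8, Mul(4, X, u)) = Mul(-32, X, u))
Pow(Add(57, Function('M')(4, 13)), 2) = Pow(Add(57, Mul(-32, 4, 13)), 2) = Pow(Add(57, -1664), 2) = Pow(-1607, 2) = 2582449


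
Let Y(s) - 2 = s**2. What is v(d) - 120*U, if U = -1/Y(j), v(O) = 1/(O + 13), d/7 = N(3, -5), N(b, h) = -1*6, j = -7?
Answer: 1143/493 ≈ 2.3185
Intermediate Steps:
Y(s) = 2 + s**2
N(b, h) = -6
d = -42 (d = 7*(-6) = -42)
v(O) = 1/(13 + O)
U = -1/51 (U = -1/(2 + (-7)**2) = -1/(2 + 49) = -1/51 ≈ -0.019608)
v(d) - 120*U = 1/(13 - 42) - 120*(-1/51) = 1/(-29) + 40/17 = -1/29 + 40/17 = 1143/493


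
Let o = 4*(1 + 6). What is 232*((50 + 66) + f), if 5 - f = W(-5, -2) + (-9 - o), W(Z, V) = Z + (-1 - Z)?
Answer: 36888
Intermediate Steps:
W(Z, V) = -1
o = 28 (o = 4*7 = 28)
f = 43 (f = 5 - (-1 + (-9 - 1*28)) = 5 - (-1 + (-9 - 28)) = 5 - (-1 - 37) = 5 - 1*(-38) = 5 + 38 = 43)
232*((50 + 66) + f) = 232*((50 + 66) + 43) = 232*(116 + 43) = 232*159 = 36888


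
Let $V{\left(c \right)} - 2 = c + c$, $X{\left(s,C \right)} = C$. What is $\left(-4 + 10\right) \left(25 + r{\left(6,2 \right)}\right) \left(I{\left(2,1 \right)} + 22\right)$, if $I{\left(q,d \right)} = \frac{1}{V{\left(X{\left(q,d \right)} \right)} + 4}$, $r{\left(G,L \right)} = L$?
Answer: $\frac{14337}{4} \approx 3584.3$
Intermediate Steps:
$V{\left(c \right)} = 2 + 2 c$ ($V{\left(c \right)} = 2 + \left(c + c\right) = 2 + 2 c$)
$I{\left(q,d \right)} = \frac{1}{6 + 2 d}$ ($I{\left(q,d \right)} = \frac{1}{\left(2 + 2 d\right) + 4} = \frac{1}{6 + 2 d}$)
$\left(-4 + 10\right) \left(25 + r{\left(6,2 \right)}\right) \left(I{\left(2,1 \right)} + 22\right) = \left(-4 + 10\right) \left(25 + 2\right) \left(\frac{1}{2 \left(3 + 1\right)} + 22\right) = 6 \cdot 27 \left(\frac{1}{2 \cdot 4} + 22\right) = 162 \left(\frac{1}{2} \cdot \frac{1}{4} + 22\right) = 162 \left(\frac{1}{8} + 22\right) = 162 \cdot \frac{177}{8} = \frac{14337}{4}$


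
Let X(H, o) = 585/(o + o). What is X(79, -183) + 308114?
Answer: 37589713/122 ≈ 3.0811e+5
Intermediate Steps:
X(H, o) = 585/(2*o) (X(H, o) = 585/((2*o)) = 585*(1/(2*o)) = 585/(2*o))
X(79, -183) + 308114 = (585/2)/(-183) + 308114 = (585/2)*(-1/183) + 308114 = -195/122 + 308114 = 37589713/122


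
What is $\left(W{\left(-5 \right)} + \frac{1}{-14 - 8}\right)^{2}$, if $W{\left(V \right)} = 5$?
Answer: $\frac{11881}{484} \approx 24.548$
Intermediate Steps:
$\left(W{\left(-5 \right)} + \frac{1}{-14 - 8}\right)^{2} = \left(5 + \frac{1}{-14 - 8}\right)^{2} = \left(5 + \frac{1}{-22}\right)^{2} = \left(5 - \frac{1}{22}\right)^{2} = \left(\frac{109}{22}\right)^{2} = \frac{11881}{484}$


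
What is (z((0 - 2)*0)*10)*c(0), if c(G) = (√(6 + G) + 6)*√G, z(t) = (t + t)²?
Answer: 0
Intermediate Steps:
z(t) = 4*t² (z(t) = (2*t)² = 4*t²)
c(G) = √G*(6 + √(6 + G)) (c(G) = (6 + √(6 + G))*√G = √G*(6 + √(6 + G)))
(z((0 - 2)*0)*10)*c(0) = ((4*((0 - 2)*0)²)*10)*(√0*(6 + √(6 + 0))) = ((4*(-2*0)²)*10)*(0*(6 + √6)) = ((4*0²)*10)*0 = ((4*0)*10)*0 = (0*10)*0 = 0*0 = 0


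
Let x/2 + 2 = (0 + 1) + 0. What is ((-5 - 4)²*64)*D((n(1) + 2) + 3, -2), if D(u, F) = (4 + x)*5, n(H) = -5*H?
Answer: 51840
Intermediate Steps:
x = -2 (x = -4 + 2*((0 + 1) + 0) = -4 + 2*(1 + 0) = -4 + 2*1 = -4 + 2 = -2)
D(u, F) = 10 (D(u, F) = (4 - 2)*5 = 2*5 = 10)
((-5 - 4)²*64)*D((n(1) + 2) + 3, -2) = ((-5 - 4)²*64)*10 = ((-9)²*64)*10 = (81*64)*10 = 5184*10 = 51840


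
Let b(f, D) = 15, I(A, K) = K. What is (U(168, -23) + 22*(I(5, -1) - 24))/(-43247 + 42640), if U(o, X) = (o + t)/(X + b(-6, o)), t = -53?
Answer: 4515/4856 ≈ 0.92978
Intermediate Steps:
U(o, X) = (-53 + o)/(15 + X) (U(o, X) = (o - 53)/(X + 15) = (-53 + o)/(15 + X))
(U(168, -23) + 22*(I(5, -1) - 24))/(-43247 + 42640) = ((-53 + 168)/(15 - 23) + 22*(-1 - 24))/(-43247 + 42640) = (115/(-8) + 22*(-25))/(-607) = (-⅛*115 - 550)*(-1/607) = (-115/8 - 550)*(-1/607) = -4515/8*(-1/607) = 4515/4856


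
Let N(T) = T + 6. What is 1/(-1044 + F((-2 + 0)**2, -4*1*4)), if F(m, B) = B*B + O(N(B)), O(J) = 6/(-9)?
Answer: -3/2366 ≈ -0.0012680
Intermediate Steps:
N(T) = 6 + T
O(J) = -2/3 (O(J) = 6*(-1/9) = -2/3)
F(m, B) = -2/3 + B**2 (F(m, B) = B*B - 2/3 = B**2 - 2/3 = -2/3 + B**2)
1/(-1044 + F((-2 + 0)**2, -4*1*4)) = 1/(-1044 + (-2/3 + (-4*1*4)**2)) = 1/(-1044 + (-2/3 + (-4*4)**2)) = 1/(-1044 + (-2/3 + (-16)**2)) = 1/(-1044 + (-2/3 + 256)) = 1/(-1044 + 766/3) = 1/(-2366/3) = -3/2366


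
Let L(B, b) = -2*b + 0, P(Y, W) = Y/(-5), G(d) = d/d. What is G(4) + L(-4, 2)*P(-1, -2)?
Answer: ⅕ ≈ 0.20000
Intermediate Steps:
G(d) = 1
P(Y, W) = -Y/5 (P(Y, W) = Y*(-⅕) = -Y/5)
L(B, b) = -2*b
G(4) + L(-4, 2)*P(-1, -2) = 1 + (-2*2)*(-⅕*(-1)) = 1 - 4*⅕ = 1 - ⅘ = ⅕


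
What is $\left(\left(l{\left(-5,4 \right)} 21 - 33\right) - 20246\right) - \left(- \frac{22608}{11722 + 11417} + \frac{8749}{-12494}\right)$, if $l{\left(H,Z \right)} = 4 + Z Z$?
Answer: $- \frac{637858388959}{32122074} \approx -19857.0$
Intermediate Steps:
$l{\left(H,Z \right)} = 4 + Z^{2}$
$\left(\left(l{\left(-5,4 \right)} 21 - 33\right) - 20246\right) - \left(- \frac{22608}{11722 + 11417} + \frac{8749}{-12494}\right) = \left(\left(\left(4 + 4^{2}\right) 21 - 33\right) - 20246\right) - \left(- \frac{22608}{11722 + 11417} + \frac{8749}{-12494}\right) = \left(\left(\left(4 + 16\right) 21 - 33\right) - 20246\right) - \left(- \frac{22608}{23139} + 8749 \left(- \frac{1}{12494}\right)\right) = \left(\left(20 \cdot 21 - 33\right) - 20246\right) - \left(\left(-22608\right) \frac{1}{23139} - \frac{8749}{12494}\right) = \left(\left(420 - 33\right) - 20246\right) - \left(- \frac{2512}{2571} - \frac{8749}{12494}\right) = \left(387 - 20246\right) - - \frac{53878607}{32122074} = -19859 + \frac{53878607}{32122074} = - \frac{637858388959}{32122074}$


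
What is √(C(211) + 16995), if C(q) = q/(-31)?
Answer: √16325654/31 ≈ 130.34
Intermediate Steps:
C(q) = -q/31 (C(q) = q*(-1/31) = -q/31)
√(C(211) + 16995) = √(-1/31*211 + 16995) = √(-211/31 + 16995) = √(526634/31) = √16325654/31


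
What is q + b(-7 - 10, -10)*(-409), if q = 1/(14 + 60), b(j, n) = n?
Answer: 302661/74 ≈ 4090.0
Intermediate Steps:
q = 1/74 ≈ 0.013514
q + b(-7 - 10, -10)*(-409) = 1/74 - 10*(-409) = 1/74 + 4090 = 302661/74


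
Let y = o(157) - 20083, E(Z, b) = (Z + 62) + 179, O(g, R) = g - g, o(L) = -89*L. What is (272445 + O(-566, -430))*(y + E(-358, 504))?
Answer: -9310262985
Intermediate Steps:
O(g, R) = 0
E(Z, b) = 241 + Z (E(Z, b) = (62 + Z) + 179 = 241 + Z)
y = -34056 (y = -89*157 - 20083 = -13973 - 20083 = -34056)
(272445 + O(-566, -430))*(y + E(-358, 504)) = (272445 + 0)*(-34056 + (241 - 358)) = 272445*(-34056 - 117) = 272445*(-34173) = -9310262985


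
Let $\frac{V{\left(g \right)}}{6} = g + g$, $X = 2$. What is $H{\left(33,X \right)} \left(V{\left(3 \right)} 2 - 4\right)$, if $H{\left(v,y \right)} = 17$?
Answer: $1156$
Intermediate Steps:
$V{\left(g \right)} = 12 g$ ($V{\left(g \right)} = 6 \left(g + g\right) = 6 \cdot 2 g = 12 g$)
$H{\left(33,X \right)} \left(V{\left(3 \right)} 2 - 4\right) = 17 \left(12 \cdot 3 \cdot 2 - 4\right) = 17 \left(36 \cdot 2 - 4\right) = 17 \left(72 - 4\right) = 17 \cdot 68 = 1156$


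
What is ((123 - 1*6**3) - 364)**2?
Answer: 208849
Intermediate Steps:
((123 - 1*6**3) - 364)**2 = ((123 - 1*216) - 364)**2 = ((123 - 216) - 364)**2 = (-93 - 364)**2 = (-457)**2 = 208849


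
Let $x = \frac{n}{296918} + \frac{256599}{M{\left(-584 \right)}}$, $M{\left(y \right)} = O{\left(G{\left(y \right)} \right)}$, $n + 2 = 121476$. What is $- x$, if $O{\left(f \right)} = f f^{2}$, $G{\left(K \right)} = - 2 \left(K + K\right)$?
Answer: $- \frac{774271404565213}{1892452755144704} \approx -0.40914$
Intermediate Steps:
$G{\left(K \right)} = - 4 K$ ($G{\left(K \right)} = - 2 \cdot 2 K = - 4 K$)
$n = 121474$ ($n = -2 + 121476 = 121474$)
$O{\left(f \right)} = f^{3}$
$M{\left(y \right)} = - 64 y^{3}$ ($M{\left(y \right)} = \left(- 4 y\right)^{3} = - 64 y^{3}$)
$x = \frac{774271404565213}{1892452755144704}$ ($x = \frac{121474}{296918} + \frac{256599}{\left(-64\right) \left(-584\right)^{3}} = 121474 \cdot \frac{1}{296918} + \frac{256599}{\left(-64\right) \left(-199176704\right)} = \frac{60737}{148459} + \frac{256599}{12747309056} = \frac{774271404565213}{1892452755144704} \approx 0.40914$)
$- x = \left(-1\right) \frac{774271404565213}{1892452755144704} = - \frac{774271404565213}{1892452755144704}$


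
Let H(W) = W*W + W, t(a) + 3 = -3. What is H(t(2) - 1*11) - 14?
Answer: 258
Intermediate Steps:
t(a) = -6 (t(a) = -3 - 3 = -6)
H(W) = W + W² (H(W) = W² + W = W + W²)
H(t(2) - 1*11) - 14 = (-6 - 1*11)*(1 + (-6 - 1*11)) - 14 = (-6 - 11)*(1 + (-6 - 11)) - 14 = -17*(1 - 17) - 14 = -17*(-16) - 14 = 272 - 14 = 258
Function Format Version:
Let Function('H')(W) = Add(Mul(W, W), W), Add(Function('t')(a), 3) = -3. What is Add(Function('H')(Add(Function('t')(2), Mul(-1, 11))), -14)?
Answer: 258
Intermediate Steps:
Function('t')(a) = -6 (Function('t')(a) = Add(-3, -3) = -6)
Function('H')(W) = Add(W, Pow(W, 2)) (Function('H')(W) = Add(Pow(W, 2), W) = Add(W, Pow(W, 2)))
Add(Function('H')(Add(Function('t')(2), Mul(-1, 11))), -14) = Add(Mul(Add(-6, Mul(-1, 11)), Add(1, Add(-6, Mul(-1, 11)))), -14) = Add(Mul(Add(-6, -11), Add(1, Add(-6, -11))), -14) = Add(Mul(-17, Add(1, -17)), -14) = Add(Mul(-17, -16), -14) = Add(272, -14) = 258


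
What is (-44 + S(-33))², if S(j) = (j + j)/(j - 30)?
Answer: 813604/441 ≈ 1844.9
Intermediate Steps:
S(j) = 2*j/(-30 + j) (S(j) = (2*j)/(-30 + j) = 2*j/(-30 + j))
(-44 + S(-33))² = (-44 + 2*(-33)/(-30 - 33))² = (-44 + 2*(-33)/(-63))² = (-44 + 2*(-33)*(-1/63))² = (-44 + 22/21)² = (-902/21)² = 813604/441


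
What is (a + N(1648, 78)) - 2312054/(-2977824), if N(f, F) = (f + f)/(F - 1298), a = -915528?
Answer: -415758765063733/454118160 ≈ -9.1553e+5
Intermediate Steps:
N(f, F) = 2*f/(-1298 + F) (N(f, F) = (2*f)/(-1298 + F) = 2*f/(-1298 + F))
(a + N(1648, 78)) - 2312054/(-2977824) = (-915528 + 2*1648/(-1298 + 78)) - 2312054/(-2977824) = (-915528 + 2*1648/(-1220)) - 2312054*(-1/2977824) = (-915528 + 2*1648*(-1/1220)) + 1156027/1488912 = (-915528 - 824/305) + 1156027/1488912 = -279236864/305 + 1156027/1488912 = -415758765063733/454118160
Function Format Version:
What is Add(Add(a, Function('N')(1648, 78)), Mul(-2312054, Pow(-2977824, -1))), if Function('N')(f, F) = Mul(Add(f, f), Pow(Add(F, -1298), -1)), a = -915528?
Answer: Rational(-415758765063733, 454118160) ≈ -9.1553e+5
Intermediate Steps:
Function('N')(f, F) = Mul(2, f, Pow(Add(-1298, F), -1)) (Function('N')(f, F) = Mul(Mul(2, f), Pow(Add(-1298, F), -1)) = Mul(2, f, Pow(Add(-1298, F), -1)))
Add(Add(a, Function('N')(1648, 78)), Mul(-2312054, Pow(-2977824, -1))) = Add(Add(-915528, Mul(2, 1648, Pow(Add(-1298, 78), -1))), Mul(-2312054, Pow(-2977824, -1))) = Add(Add(-915528, Mul(2, 1648, Pow(-1220, -1))), Mul(-2312054, Rational(-1, 2977824))) = Add(Add(-915528, Mul(2, 1648, Rational(-1, 1220))), Rational(1156027, 1488912)) = Add(Add(-915528, Rational(-824, 305)), Rational(1156027, 1488912)) = Add(Rational(-279236864, 305), Rational(1156027, 1488912)) = Rational(-415758765063733, 454118160)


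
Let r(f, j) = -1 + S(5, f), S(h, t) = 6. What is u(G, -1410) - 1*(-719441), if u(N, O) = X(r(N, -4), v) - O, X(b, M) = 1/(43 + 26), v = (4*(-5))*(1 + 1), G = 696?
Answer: 49738720/69 ≈ 7.2085e+5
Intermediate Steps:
v = -40 (v = -20*2 = -40)
r(f, j) = 5 (r(f, j) = -1 + 6 = 5)
X(b, M) = 1/69
u(N, O) = 1/69 - O
u(G, -1410) - 1*(-719441) = (1/69 - 1*(-1410)) - 1*(-719441) = (1/69 + 1410) + 719441 = 97291/69 + 719441 = 49738720/69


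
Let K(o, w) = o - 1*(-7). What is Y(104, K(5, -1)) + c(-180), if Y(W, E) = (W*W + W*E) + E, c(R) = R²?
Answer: 44476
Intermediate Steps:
K(o, w) = 7 + o (K(o, w) = o + 7 = 7 + o)
Y(W, E) = E + W² + E*W (Y(W, E) = (W² + E*W) + E = E + W² + E*W)
Y(104, K(5, -1)) + c(-180) = ((7 + 5) + 104² + (7 + 5)*104) + (-180)² = (12 + 10816 + 12*104) + 32400 = (12 + 10816 + 1248) + 32400 = 12076 + 32400 = 44476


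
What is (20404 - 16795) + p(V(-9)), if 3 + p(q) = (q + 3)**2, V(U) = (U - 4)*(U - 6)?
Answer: 42810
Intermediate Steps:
V(U) = (-6 + U)*(-4 + U) (V(U) = (-4 + U)*(-6 + U) = (-6 + U)*(-4 + U))
p(q) = -3 + (3 + q)**2 (p(q) = -3 + (q + 3)**2 = -3 + (3 + q)**2)
(20404 - 16795) + p(V(-9)) = (20404 - 16795) + (-3 + (3 + (24 + (-9)**2 - 10*(-9)))**2) = 3609 + (-3 + (3 + (24 + 81 + 90))**2) = 3609 + (-3 + (3 + 195)**2) = 3609 + (-3 + 198**2) = 3609 + (-3 + 39204) = 3609 + 39201 = 42810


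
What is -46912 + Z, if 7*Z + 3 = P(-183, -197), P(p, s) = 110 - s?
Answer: -328080/7 ≈ -46869.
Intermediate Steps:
Z = 304/7 (Z = -3/7 + (110 - 1*(-197))/7 = -3/7 + (110 + 197)/7 = -3/7 + (1/7)*307 = -3/7 + 307/7 = 304/7 ≈ 43.429)
-46912 + Z = -46912 + 304/7 = -328080/7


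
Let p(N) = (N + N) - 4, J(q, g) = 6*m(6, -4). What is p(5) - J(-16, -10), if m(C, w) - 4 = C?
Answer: -54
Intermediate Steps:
m(C, w) = 4 + C
J(q, g) = 60 (J(q, g) = 6*(4 + 6) = 6*10 = 60)
p(N) = -4 + 2*N (p(N) = 2*N - 4 = -4 + 2*N)
p(5) - J(-16, -10) = (-4 + 2*5) - 1*60 = (-4 + 10) - 60 = 6 - 60 = -54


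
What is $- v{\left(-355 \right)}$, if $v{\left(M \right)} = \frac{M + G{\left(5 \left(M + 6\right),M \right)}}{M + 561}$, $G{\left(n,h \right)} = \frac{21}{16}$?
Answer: $\frac{5659}{3296} \approx 1.7169$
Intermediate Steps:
$G{\left(n,h \right)} = \frac{21}{16}$ ($G{\left(n,h \right)} = 21 \cdot \frac{1}{16} = \frac{21}{16}$)
$v{\left(M \right)} = \frac{\frac{21}{16} + M}{561 + M}$ ($v{\left(M \right)} = \frac{M + \frac{21}{16}}{M + 561} = \frac{\frac{21}{16} + M}{561 + M}$)
$- v{\left(-355 \right)} = - \frac{\frac{21}{16} - 355}{561 - 355} = - \frac{-5659}{206 \cdot 16} = \left(-1\right) \left(- \frac{5659}{3296}\right) = \frac{5659}{3296}$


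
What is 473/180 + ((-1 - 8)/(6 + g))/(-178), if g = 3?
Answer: 42187/16020 ≈ 2.6334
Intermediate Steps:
473/180 + ((-1 - 8)/(6 + g))/(-178) = 473/180 + ((-1 - 8)/(6 + 3))/(-178) = 473*(1/180) - 9/9*(-1/178) = 473/180 - 9*⅑*(-1/178) = 473/180 - 1*(-1/178) = 473/180 + 1/178 = 42187/16020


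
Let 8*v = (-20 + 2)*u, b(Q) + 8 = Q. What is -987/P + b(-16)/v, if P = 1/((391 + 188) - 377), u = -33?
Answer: -19738058/99 ≈ -1.9937e+5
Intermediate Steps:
b(Q) = -8 + Q
v = 297/4 (v = ((-20 + 2)*(-33))/8 = (-18*(-33))/8 = (1/8)*594 = 297/4 ≈ 74.250)
P = 1/202 (P = 1/(579 - 377) = 1/202 ≈ 0.0049505)
-987/P + b(-16)/v = -987/1/202 + (-8 - 16)/(297/4) = -987*202 - 24*4/297 = -199374 - 32/99 = -19738058/99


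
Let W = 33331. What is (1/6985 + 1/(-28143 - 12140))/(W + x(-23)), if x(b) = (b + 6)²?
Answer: 16649/4729943251550 ≈ 3.5199e-9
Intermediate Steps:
x(b) = (6 + b)²
(1/6985 + 1/(-28143 - 12140))/(W + x(-23)) = (1/6985 + 1/(-28143 - 12140))/(33331 + (6 - 23)²) = (1/6985 + 1/(-40283))/(33331 + (-17)²) = (1/6985 - 1/40283)/(33331 + 289) = (33298/281376755)/33620 = (33298/281376755)*(1/33620) = 16649/4729943251550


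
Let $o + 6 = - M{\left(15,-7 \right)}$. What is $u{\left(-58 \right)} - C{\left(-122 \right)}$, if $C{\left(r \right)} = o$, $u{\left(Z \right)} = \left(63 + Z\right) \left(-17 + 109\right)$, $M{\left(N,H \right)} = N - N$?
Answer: $466$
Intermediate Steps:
$M{\left(N,H \right)} = 0$
$u{\left(Z \right)} = 5796 + 92 Z$ ($u{\left(Z \right)} = \left(63 + Z\right) 92 = 5796 + 92 Z$)
$o = -6$ ($o = -6 - 0 = -6 + 0 = -6$)
$C{\left(r \right)} = -6$
$u{\left(-58 \right)} - C{\left(-122 \right)} = \left(5796 + 92 \left(-58\right)\right) - -6 = \left(5796 - 5336\right) + 6 = 460 + 6 = 466$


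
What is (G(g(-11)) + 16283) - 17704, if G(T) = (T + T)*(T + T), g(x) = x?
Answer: -937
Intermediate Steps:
G(T) = 4*T² (G(T) = (2*T)*(2*T) = 4*T²)
(G(g(-11)) + 16283) - 17704 = (4*(-11)² + 16283) - 17704 = (4*121 + 16283) - 17704 = (484 + 16283) - 17704 = 16767 - 17704 = -937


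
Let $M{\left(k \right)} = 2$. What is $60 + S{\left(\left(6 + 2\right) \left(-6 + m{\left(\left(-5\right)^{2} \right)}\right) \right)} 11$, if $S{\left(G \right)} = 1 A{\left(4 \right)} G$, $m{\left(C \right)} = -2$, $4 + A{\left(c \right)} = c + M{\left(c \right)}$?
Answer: $-1348$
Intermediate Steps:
$A{\left(c \right)} = -2 + c$ ($A{\left(c \right)} = -4 + \left(c + 2\right) = -4 + \left(2 + c\right) = -2 + c$)
$S{\left(G \right)} = 2 G$ ($S{\left(G \right)} = 1 \left(-2 + 4\right) G = 1 \cdot 2 G = 2 G$)
$60 + S{\left(\left(6 + 2\right) \left(-6 + m{\left(\left(-5\right)^{2} \right)}\right) \right)} 11 = 60 + 2 \left(6 + 2\right) \left(-6 - 2\right) 11 = 60 + 2 \cdot 8 \left(-8\right) 11 = 60 + 2 \left(-64\right) 11 = 60 - 1408 = -1348$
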